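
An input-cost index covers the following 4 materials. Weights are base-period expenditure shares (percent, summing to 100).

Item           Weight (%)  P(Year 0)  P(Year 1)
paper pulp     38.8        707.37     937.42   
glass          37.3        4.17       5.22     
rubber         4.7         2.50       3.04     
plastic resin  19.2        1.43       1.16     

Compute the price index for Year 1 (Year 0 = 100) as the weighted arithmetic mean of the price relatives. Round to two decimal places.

paper pulp: 38.8 × (937.42/707.37) = 38.8 × 1.325219 = 51.4185
glass: 37.3 × (5.22/4.17) = 37.3 × 1.251799 = 46.6921
rubber: 4.7 × (3.04/2.50) = 4.7 × 1.216000 = 5.7152
plastic resin: 19.2 × (1.16/1.43) = 19.2 × 0.811189 = 15.5748
Index = Σ wᵢ·(p₁ᵢ/p₀ᵢ) = 51.4185 + 46.6921 + 5.7152 + 15.5748 = 119.4006

119.40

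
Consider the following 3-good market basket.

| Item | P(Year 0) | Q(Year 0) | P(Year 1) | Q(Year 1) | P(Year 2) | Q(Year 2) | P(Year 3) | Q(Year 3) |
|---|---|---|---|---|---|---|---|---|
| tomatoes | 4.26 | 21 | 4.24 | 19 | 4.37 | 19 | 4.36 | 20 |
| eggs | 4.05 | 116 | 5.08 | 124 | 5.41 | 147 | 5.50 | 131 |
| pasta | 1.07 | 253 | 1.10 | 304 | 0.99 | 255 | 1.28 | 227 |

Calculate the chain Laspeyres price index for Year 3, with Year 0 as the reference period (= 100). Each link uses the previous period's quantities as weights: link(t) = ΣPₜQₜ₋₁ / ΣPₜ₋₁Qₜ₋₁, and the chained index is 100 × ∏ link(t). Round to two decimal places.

125.31

Link Year 0→Year 1:
ΣP(Year 1)Q(Year 0) = 4.24×21 + 5.08×116 + 1.10×253 = 89.04 + 589.28 + 278.3 = 956.62
ΣP(Year 0)Q(Year 0) = 4.26×21 + 4.05×116 + 1.07×253 = 89.46 + 469.8 + 270.71 = 829.97
link = 956.62/829.97 = 1.152596
Link Year 1→Year 2:
ΣP(Year 2)Q(Year 1) = 4.37×19 + 5.41×124 + 0.99×304 = 83.03 + 670.84 + 300.96 = 1054.83
ΣP(Year 1)Q(Year 1) = 4.24×19 + 5.08×124 + 1.10×304 = 80.56 + 629.92 + 334.4 = 1044.88
link = 1054.83/1044.88 = 1.009523
Link Year 2→Year 3:
ΣP(Year 3)Q(Year 2) = 4.36×19 + 5.50×147 + 1.28×255 = 82.84 + 808.5 + 326.4 = 1217.74
ΣP(Year 2)Q(Year 2) = 4.37×19 + 5.41×147 + 0.99×255 = 83.03 + 795.27 + 252.45 = 1130.75
link = 1217.74/1130.75 = 1.076931
Chained index = 100 × 1.152596 × 1.009523 × 1.076931 = 125.3087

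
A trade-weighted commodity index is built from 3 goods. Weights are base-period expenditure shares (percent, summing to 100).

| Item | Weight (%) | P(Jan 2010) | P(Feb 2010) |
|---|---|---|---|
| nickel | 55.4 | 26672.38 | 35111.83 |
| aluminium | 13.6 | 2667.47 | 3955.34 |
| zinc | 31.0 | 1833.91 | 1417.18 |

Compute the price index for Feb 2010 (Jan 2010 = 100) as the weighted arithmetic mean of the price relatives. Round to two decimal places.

117.05

nickel: 55.4 × (35111.83/26672.38) = 55.4 × 1.316412 = 72.9292
aluminium: 13.6 × (3955.34/2667.47) = 13.6 × 1.482806 = 20.1662
zinc: 31.0 × (1417.18/1833.91) = 31.0 × 0.772764 = 23.9557
Index = Σ wᵢ·(p₁ᵢ/p₀ᵢ) = 72.9292 + 20.1662 + 23.9557 = 117.0511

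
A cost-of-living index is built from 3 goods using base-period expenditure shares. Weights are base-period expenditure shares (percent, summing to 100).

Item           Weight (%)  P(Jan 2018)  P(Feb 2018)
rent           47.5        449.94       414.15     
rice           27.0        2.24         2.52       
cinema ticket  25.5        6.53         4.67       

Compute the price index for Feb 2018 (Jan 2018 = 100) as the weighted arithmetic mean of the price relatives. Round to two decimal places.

rent: 47.5 × (414.15/449.94) = 47.5 × 0.920456 = 43.7217
rice: 27.0 × (2.52/2.24) = 27.0 × 1.125000 = 30.3750
cinema ticket: 25.5 × (4.67/6.53) = 25.5 × 0.715161 = 18.2366
Index = Σ wᵢ·(p₁ᵢ/p₀ᵢ) = 43.7217 + 30.3750 + 18.2366 = 92.3333

92.33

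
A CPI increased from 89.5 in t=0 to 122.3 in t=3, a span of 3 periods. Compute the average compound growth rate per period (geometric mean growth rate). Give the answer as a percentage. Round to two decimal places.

Growth factor = (122.3/89.5)^(1/3) = (1.366480)^(1/3) = 1.109689
Growth rate = 1.109689 − 1 = 0.109689 = 10.9689%

10.97%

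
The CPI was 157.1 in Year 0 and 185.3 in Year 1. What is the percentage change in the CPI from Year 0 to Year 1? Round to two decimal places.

Change = (185.3 − 157.1) / 157.1 × 100
       = 28.2 / 157.1 × 100 = 17.9504%

17.95%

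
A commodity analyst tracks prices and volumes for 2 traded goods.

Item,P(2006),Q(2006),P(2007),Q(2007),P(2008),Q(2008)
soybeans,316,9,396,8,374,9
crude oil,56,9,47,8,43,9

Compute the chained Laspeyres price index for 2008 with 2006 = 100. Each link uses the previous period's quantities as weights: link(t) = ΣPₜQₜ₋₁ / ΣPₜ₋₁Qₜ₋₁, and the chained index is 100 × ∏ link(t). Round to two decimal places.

Link 2006→2007:
ΣP(2007)Q(2006) = 396×9 + 47×9 = 3564 + 423 = 3987
ΣP(2006)Q(2006) = 316×9 + 56×9 = 2844 + 504 = 3348
link = 3987/3348 = 1.190860
Link 2007→2008:
ΣP(2008)Q(2007) = 374×8 + 43×8 = 2992 + 344 = 3336
ΣP(2007)Q(2007) = 396×8 + 47×8 = 3168 + 376 = 3544
link = 3336/3544 = 0.941309
Chained index = 100 × 1.190860 × 0.941309 = 112.0968

112.10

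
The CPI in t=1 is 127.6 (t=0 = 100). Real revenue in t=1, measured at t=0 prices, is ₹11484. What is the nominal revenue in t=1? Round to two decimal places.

14653.58

Nominal = Real × (Index/100) = 11484 × (127.6/100)
        = 11484 × 1.276 = 14653.5840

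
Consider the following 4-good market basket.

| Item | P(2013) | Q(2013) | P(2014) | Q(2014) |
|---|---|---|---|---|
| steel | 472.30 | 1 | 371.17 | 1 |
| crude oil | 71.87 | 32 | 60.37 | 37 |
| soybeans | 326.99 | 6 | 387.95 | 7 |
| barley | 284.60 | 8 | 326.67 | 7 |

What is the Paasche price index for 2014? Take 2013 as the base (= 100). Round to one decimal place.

102.6

Paasche price index uses current-period quantities as weights.
ΣP(2014)·Q(2014) = 371.17×1 + 60.37×37 + 387.95×7 + 326.67×7 = 371.17 + 2233.69 + 2715.65 + 2286.69 = 7607.2
ΣP(2013)·Q(2014) = 472.30×1 + 71.87×37 + 326.99×7 + 284.60×7 = 472.3 + 2659.19 + 2288.93 + 1992.2 = 7412.62
Index = 7607.2 / 7412.62 × 100 = 102.6250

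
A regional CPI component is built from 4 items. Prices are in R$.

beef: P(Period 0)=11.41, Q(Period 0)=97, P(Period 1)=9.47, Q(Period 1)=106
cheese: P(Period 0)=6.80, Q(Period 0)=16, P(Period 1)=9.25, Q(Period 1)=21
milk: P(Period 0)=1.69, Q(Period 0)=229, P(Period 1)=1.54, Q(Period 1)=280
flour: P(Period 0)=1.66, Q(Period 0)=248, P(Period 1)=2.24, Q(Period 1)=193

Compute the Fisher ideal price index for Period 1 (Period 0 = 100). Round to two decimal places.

Laspeyres component (base-period weights):
ΣP(Period 1)Q(Period 0) = 9.47×97 + 9.25×16 + 1.54×229 + 2.24×248 = 918.59 + 148 + 352.66 + 555.52 = 1974.77
ΣP(Period 0)Q(Period 0) = 11.41×97 + 6.80×16 + 1.69×229 + 1.66×248 = 1106.77 + 108.8 + 387.01 + 411.68 = 2014.26
L = 1974.77 / 2014.26 × 100 = 98.0395
Paasche component (current-period weights):
ΣP(Period 1)Q(Period 1) = 9.47×106 + 9.25×21 + 1.54×280 + 2.24×193 = 1003.82 + 194.25 + 431.2 + 432.32 = 2061.59
ΣP(Period 0)Q(Period 1) = 11.41×106 + 6.80×21 + 1.69×280 + 1.66×193 = 1209.46 + 142.8 + 473.2 + 320.38 = 2145.84
P = 2061.59 / 2145.84 × 100 = 96.0738
Fisher = √(L × P) = √(98.0395 × 96.0738) = 97.0517

97.05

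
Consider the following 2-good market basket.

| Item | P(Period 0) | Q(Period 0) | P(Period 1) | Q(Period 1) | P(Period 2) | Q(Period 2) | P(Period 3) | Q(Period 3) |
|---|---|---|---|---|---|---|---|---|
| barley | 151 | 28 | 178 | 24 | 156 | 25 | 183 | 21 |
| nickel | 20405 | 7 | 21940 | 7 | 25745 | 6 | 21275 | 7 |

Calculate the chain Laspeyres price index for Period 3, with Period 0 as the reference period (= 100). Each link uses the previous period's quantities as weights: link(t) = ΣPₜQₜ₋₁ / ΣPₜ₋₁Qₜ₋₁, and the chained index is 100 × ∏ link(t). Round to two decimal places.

Link Period 0→Period 1:
ΣP(Period 1)Q(Period 0) = 178×28 + 21940×7 = 4984 + 153580 = 158564
ΣP(Period 0)Q(Period 0) = 151×28 + 20405×7 = 4228 + 142835 = 147063
link = 158564/147063 = 1.078205
Link Period 1→Period 2:
ΣP(Period 2)Q(Period 1) = 156×24 + 25745×7 = 3744 + 180215 = 183959
ΣP(Period 1)Q(Period 1) = 178×24 + 21940×7 = 4272 + 153580 = 157852
link = 183959/157852 = 1.165389
Link Period 2→Period 3:
ΣP(Period 3)Q(Period 2) = 183×25 + 21275×6 = 4575 + 127650 = 132225
ΣP(Period 2)Q(Period 2) = 156×25 + 25745×6 = 3900 + 154470 = 158370
link = 132225/158370 = 0.834912
Chained index = 100 × 1.078205 × 1.165389 × 0.834912 = 104.9090

104.91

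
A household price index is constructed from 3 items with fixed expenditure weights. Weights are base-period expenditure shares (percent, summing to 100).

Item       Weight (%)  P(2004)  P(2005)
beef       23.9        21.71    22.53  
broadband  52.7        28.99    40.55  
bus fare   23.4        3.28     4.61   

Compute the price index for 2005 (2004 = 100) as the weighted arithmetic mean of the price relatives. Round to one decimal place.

131.4

beef: 23.9 × (22.53/21.71) = 23.9 × 1.037771 = 24.8027
broadband: 52.7 × (40.55/28.99) = 52.7 × 1.398758 = 73.7146
bus fare: 23.4 × (4.61/3.28) = 23.4 × 1.405488 = 32.8884
Index = Σ wᵢ·(p₁ᵢ/p₀ᵢ) = 24.8027 + 73.7146 + 32.8884 = 131.4057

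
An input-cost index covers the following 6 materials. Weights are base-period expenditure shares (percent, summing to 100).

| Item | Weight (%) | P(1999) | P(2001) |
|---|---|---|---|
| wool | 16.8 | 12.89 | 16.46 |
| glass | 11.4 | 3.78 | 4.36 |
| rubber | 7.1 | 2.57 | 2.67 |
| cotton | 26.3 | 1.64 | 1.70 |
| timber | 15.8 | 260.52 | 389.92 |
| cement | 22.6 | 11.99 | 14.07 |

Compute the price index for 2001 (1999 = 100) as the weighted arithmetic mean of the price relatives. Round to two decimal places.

wool: 16.8 × (16.46/12.89) = 16.8 × 1.276959 = 21.4529
glass: 11.4 × (4.36/3.78) = 11.4 × 1.153439 = 13.1492
rubber: 7.1 × (2.67/2.57) = 7.1 × 1.038911 = 7.3763
cotton: 26.3 × (1.70/1.64) = 26.3 × 1.036585 = 27.2622
timber: 15.8 × (389.92/260.52) = 15.8 × 1.496699 = 23.6478
cement: 22.6 × (14.07/11.99) = 22.6 × 1.173478 = 26.5206
Index = Σ wᵢ·(p₁ᵢ/p₀ᵢ) = 21.4529 + 13.1492 + 7.3763 + 27.2622 + 23.6478 + 26.5206 = 119.4090

119.41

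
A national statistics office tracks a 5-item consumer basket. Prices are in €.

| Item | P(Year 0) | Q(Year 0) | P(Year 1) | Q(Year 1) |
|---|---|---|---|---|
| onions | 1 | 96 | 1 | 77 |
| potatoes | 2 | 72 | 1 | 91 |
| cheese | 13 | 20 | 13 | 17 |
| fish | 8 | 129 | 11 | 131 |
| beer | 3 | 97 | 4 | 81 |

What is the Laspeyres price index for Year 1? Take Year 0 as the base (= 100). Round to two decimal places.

122.60

Laspeyres price index uses base-period quantities as weights.
ΣP(Year 1)·Q(Year 0) = 1×96 + 1×72 + 13×20 + 11×129 + 4×97 = 96 + 72 + 260 + 1419 + 388 = 2235
ΣP(Year 0)·Q(Year 0) = 1×96 + 2×72 + 13×20 + 8×129 + 3×97 = 96 + 144 + 260 + 1032 + 291 = 1823
Index = 2235 / 1823 × 100 = 122.6001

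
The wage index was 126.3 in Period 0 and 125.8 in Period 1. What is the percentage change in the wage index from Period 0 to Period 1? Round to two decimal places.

-0.40%

Change = (125.8 − 126.3) / 126.3 × 100
       = -0.5 / 126.3 × 100 = -0.3959%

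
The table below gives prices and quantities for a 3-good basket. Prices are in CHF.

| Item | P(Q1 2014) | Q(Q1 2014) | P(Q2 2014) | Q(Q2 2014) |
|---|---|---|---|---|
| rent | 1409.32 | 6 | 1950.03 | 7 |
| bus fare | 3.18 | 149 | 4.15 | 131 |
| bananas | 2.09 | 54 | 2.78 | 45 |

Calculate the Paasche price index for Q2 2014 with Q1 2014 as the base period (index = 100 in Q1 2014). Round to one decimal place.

138.0

Paasche price index uses current-period quantities as weights.
ΣP(Q2 2014)·Q(Q2 2014) = 1950.03×7 + 4.15×131 + 2.78×45 = 13650.21 + 543.65 + 125.1 = 14318.96
ΣP(Q1 2014)·Q(Q2 2014) = 1409.32×7 + 3.18×131 + 2.09×45 = 9865.24 + 416.58 + 94.05 = 10375.87
Index = 14318.96 / 10375.87 × 100 = 138.0025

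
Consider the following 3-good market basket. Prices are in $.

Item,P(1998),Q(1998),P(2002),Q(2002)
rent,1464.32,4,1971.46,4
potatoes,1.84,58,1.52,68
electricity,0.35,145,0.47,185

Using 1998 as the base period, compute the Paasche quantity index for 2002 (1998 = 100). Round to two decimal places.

Paasche quantity index uses current-period prices as weights.
ΣP(2002)·Q(2002) = 1971.46×4 + 1.52×68 + 0.47×185 = 7885.84 + 103.36 + 86.95 = 8076.15
ΣP(2002)·Q(1998) = 1971.46×4 + 1.52×58 + 0.47×145 = 7885.84 + 88.16 + 68.15 = 8042.15
Index = 8076.15 / 8042.15 × 100 = 100.4228

100.42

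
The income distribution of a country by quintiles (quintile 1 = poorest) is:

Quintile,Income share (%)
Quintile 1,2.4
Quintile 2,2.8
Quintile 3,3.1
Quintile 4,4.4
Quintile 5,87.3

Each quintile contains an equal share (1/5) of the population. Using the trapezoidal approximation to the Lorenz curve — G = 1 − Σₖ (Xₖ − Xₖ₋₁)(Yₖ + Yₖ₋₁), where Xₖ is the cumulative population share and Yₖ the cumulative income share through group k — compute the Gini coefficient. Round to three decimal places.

Cumulative income shares Yₖ: 0.0240, 0.0520, 0.0830, 0.1270, 1.0000
Σ (Xₖ−Xₖ₋₁)(Yₖ+Yₖ₋₁) = (1/5)(0.0240+0.0000) + (1/5)(0.0520+0.0240) + (1/5)(0.0830+0.0520) + (1/5)(0.1270+0.0830) + (1/5)(1.0000+0.1270)
  = 0.0048 + 0.0152 + 0.0270 + 0.0420 + 0.2254 = 0.3144
G = 1 − 0.3144 = 0.6856

0.686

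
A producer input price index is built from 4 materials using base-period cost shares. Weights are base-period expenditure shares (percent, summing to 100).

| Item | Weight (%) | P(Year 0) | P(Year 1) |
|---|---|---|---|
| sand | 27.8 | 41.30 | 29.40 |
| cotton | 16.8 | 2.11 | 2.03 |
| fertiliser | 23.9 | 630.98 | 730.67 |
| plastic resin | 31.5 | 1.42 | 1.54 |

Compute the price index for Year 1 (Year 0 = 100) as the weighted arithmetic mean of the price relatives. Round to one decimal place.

sand: 27.8 × (29.40/41.30) = 27.8 × 0.711864 = 19.7898
cotton: 16.8 × (2.03/2.11) = 16.8 × 0.962085 = 16.1630
fertiliser: 23.9 × (730.67/630.98) = 23.9 × 1.157992 = 27.6760
plastic resin: 31.5 × (1.54/1.42) = 31.5 × 1.084507 = 34.1620
Index = Σ wᵢ·(p₁ᵢ/p₀ᵢ) = 19.7898 + 16.1630 + 27.6760 + 34.1620 = 97.7909

97.8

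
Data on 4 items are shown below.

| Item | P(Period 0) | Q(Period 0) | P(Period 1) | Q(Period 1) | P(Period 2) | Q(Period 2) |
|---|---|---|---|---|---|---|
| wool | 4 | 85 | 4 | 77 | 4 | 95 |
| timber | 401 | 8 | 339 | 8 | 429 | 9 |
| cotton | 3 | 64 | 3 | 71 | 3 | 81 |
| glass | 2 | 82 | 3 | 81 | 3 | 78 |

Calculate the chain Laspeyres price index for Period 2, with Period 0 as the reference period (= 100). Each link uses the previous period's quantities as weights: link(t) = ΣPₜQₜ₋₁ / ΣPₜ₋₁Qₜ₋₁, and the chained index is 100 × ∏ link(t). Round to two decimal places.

Link Period 0→Period 1:
ΣP(Period 1)Q(Period 0) = 4×85 + 339×8 + 3×64 + 3×82 = 340 + 2712 + 192 + 246 = 3490
ΣP(Period 0)Q(Period 0) = 4×85 + 401×8 + 3×64 + 2×82 = 340 + 3208 + 192 + 164 = 3904
link = 3490/3904 = 0.893955
Link Period 1→Period 2:
ΣP(Period 2)Q(Period 1) = 4×77 + 429×8 + 3×71 + 3×81 = 308 + 3432 + 213 + 243 = 4196
ΣP(Period 1)Q(Period 1) = 4×77 + 339×8 + 3×71 + 3×81 = 308 + 2712 + 213 + 243 = 3476
link = 4196/3476 = 1.207135
Chained index = 100 × 0.893955 × 1.207135 = 107.9124

107.91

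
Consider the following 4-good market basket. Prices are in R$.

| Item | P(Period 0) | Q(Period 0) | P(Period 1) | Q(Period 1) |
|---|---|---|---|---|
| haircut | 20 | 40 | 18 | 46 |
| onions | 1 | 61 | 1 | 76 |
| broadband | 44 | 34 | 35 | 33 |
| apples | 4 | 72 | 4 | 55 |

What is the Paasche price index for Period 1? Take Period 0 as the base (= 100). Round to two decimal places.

85.42

Paasche price index uses current-period quantities as weights.
ΣP(Period 1)·Q(Period 1) = 18×46 + 1×76 + 35×33 + 4×55 = 828 + 76 + 1155 + 220 = 2279
ΣP(Period 0)·Q(Period 1) = 20×46 + 1×76 + 44×33 + 4×55 = 920 + 76 + 1452 + 220 = 2668
Index = 2279 / 2668 × 100 = 85.4198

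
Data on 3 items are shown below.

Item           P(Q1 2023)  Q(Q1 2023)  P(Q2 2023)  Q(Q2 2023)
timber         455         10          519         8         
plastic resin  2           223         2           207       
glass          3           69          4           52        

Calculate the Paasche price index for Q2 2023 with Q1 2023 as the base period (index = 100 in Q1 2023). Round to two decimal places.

Paasche price index uses current-period quantities as weights.
ΣP(Q2 2023)·Q(Q2 2023) = 519×8 + 2×207 + 4×52 = 4152 + 414 + 208 = 4774
ΣP(Q1 2023)·Q(Q2 2023) = 455×8 + 2×207 + 3×52 = 3640 + 414 + 156 = 4210
Index = 4774 / 4210 × 100 = 113.3967

113.40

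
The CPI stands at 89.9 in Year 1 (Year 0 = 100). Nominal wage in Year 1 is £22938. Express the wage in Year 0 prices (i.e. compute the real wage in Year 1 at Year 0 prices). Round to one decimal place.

25515.0

Real = Nominal ÷ (Index/100) = 22938 ÷ (89.9/100)
     = 22938 ÷ 0.899 = 25515.0167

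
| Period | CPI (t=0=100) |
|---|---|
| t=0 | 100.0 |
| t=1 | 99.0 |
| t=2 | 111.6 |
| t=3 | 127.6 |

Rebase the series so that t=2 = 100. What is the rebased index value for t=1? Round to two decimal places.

Rebased(t=1) = 99.0 / 111.6 × 100 = 88.7097

88.71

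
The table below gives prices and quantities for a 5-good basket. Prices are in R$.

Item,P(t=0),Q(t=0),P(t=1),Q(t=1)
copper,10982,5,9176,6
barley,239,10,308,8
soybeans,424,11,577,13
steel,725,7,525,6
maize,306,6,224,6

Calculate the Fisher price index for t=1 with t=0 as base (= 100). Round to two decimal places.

Laspeyres component (base-period weights):
ΣP(t=1)Q(t=0) = 9176×5 + 308×10 + 577×11 + 525×7 + 224×6 = 45880 + 3080 + 6347 + 3675 + 1344 = 60326
ΣP(t=0)Q(t=0) = 10982×5 + 239×10 + 424×11 + 725×7 + 306×6 = 54910 + 2390 + 4664 + 5075 + 1836 = 68875
L = 60326 / 68875 × 100 = 87.5877
Paasche component (current-period weights):
ΣP(t=1)Q(t=1) = 9176×6 + 308×8 + 577×13 + 525×6 + 224×6 = 55056 + 2464 + 7501 + 3150 + 1344 = 69515
ΣP(t=0)Q(t=1) = 10982×6 + 239×8 + 424×13 + 725×6 + 306×6 = 65892 + 1912 + 5512 + 4350 + 1836 = 79502
P = 69515 / 79502 × 100 = 87.4381
Fisher = √(L × P) = √(87.5877 × 87.4381) = 87.5128

87.51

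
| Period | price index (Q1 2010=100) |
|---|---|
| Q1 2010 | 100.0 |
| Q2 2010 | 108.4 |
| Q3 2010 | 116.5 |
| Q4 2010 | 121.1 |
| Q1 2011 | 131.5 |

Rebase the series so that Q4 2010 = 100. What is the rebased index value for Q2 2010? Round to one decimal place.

Rebased(Q2 2010) = 108.4 / 121.1 × 100 = 89.5128

89.5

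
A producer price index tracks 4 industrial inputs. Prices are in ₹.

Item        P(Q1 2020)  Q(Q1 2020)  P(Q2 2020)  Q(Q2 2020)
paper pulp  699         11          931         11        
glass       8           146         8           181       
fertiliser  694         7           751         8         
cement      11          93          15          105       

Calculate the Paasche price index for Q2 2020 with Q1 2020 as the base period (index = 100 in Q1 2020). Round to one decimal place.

Paasche price index uses current-period quantities as weights.
ΣP(Q2 2020)·Q(Q2 2020) = 931×11 + 8×181 + 751×8 + 15×105 = 10241 + 1448 + 6008 + 1575 = 19272
ΣP(Q1 2020)·Q(Q2 2020) = 699×11 + 8×181 + 694×8 + 11×105 = 7689 + 1448 + 5552 + 1155 = 15844
Index = 19272 / 15844 × 100 = 121.6360

121.6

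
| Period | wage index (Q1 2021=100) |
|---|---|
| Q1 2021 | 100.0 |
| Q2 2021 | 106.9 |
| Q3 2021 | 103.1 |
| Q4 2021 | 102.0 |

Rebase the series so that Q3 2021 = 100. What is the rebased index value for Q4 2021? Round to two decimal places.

98.93

Rebased(Q4 2021) = 102.0 / 103.1 × 100 = 98.9331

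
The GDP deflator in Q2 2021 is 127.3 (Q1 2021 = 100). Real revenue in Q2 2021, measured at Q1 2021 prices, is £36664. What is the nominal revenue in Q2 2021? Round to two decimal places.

Nominal = Real × (Index/100) = 36664 × (127.3/100)
        = 36664 × 1.273 = 46673.2720

46673.27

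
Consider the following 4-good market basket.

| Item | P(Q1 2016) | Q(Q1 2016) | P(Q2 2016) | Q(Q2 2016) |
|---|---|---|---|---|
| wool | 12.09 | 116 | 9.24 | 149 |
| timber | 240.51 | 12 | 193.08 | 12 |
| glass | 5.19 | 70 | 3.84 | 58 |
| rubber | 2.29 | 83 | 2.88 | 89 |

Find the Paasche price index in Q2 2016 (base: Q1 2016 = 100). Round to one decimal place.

Paasche price index uses current-period quantities as weights.
ΣP(Q2 2016)·Q(Q2 2016) = 9.24×149 + 193.08×12 + 3.84×58 + 2.88×89 = 1376.76 + 2316.96 + 222.72 + 256.32 = 4172.76
ΣP(Q1 2016)·Q(Q2 2016) = 12.09×149 + 240.51×12 + 5.19×58 + 2.29×89 = 1801.41 + 2886.12 + 301.02 + 203.81 = 5192.36
Index = 4172.76 / 5192.36 × 100 = 80.3635

80.4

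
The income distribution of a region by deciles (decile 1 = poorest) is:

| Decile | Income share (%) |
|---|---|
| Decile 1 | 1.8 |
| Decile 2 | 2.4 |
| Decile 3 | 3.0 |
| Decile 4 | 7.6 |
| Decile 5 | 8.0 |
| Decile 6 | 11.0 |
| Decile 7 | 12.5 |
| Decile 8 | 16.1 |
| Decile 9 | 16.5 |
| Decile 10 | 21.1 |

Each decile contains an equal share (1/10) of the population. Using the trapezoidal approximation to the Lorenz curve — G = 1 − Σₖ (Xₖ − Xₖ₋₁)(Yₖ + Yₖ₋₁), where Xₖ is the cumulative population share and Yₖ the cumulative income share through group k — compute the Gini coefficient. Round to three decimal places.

Cumulative income shares Yₖ: 0.0180, 0.0420, 0.0720, 0.1480, 0.2280, 0.3380, 0.4630, 0.6240, 0.7890, 1.0000
Σ (Xₖ−Xₖ₋₁)(Yₖ+Yₖ₋₁) = (1/10)(0.0180+0.0000) + (1/10)(0.0420+0.0180) + (1/10)(0.0720+0.0420) + (1/10)(0.1480+0.0720) + (1/10)(0.2280+0.1480) + (1/10)(0.3380+0.2280) + (1/10)(0.4630+0.3380) + (1/10)(0.6240+0.4630) + (1/10)(0.7890+0.6240) + (1/10)(1.0000+0.7890)
  = 0.0018 + 0.0060 + 0.0114 + 0.0220 + 0.0376 + 0.0566 + 0.0801 + 0.1087 + 0.1413 + 0.1789 = 0.6444
G = 1 − 0.6444 = 0.3556

0.356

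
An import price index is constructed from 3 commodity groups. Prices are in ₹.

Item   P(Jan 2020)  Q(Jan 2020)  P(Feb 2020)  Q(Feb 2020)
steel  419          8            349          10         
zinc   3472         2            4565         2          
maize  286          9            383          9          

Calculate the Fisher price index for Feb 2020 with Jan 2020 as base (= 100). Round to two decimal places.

Laspeyres component (base-period weights):
ΣP(Feb 2020)Q(Jan 2020) = 349×8 + 4565×2 + 383×9 = 2792 + 9130 + 3447 = 15369
ΣP(Jan 2020)Q(Jan 2020) = 419×8 + 3472×2 + 286×9 = 3352 + 6944 + 2574 = 12870
L = 15369 / 12870 × 100 = 119.4172
Paasche component (current-period weights):
ΣP(Feb 2020)Q(Feb 2020) = 349×10 + 4565×2 + 383×9 = 3490 + 9130 + 3447 = 16067
ΣP(Jan 2020)Q(Feb 2020) = 419×10 + 3472×2 + 286×9 = 4190 + 6944 + 2574 = 13708
P = 16067 / 13708 × 100 = 117.2089
Fisher = √(L × P) = √(119.4172 × 117.2089) = 118.3079

118.31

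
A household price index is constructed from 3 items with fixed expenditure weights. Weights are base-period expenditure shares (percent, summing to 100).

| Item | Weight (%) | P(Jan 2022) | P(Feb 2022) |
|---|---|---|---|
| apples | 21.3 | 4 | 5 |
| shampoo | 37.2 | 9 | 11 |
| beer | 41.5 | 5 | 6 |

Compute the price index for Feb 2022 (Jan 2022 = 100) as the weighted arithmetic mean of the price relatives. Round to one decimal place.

121.9

apples: 21.3 × (5/4) = 21.3 × 1.250000 = 26.6250
shampoo: 37.2 × (11/9) = 37.2 × 1.222222 = 45.4667
beer: 41.5 × (6/5) = 41.5 × 1.200000 = 49.8000
Index = Σ wᵢ·(p₁ᵢ/p₀ᵢ) = 26.6250 + 45.4667 + 49.8000 = 121.8917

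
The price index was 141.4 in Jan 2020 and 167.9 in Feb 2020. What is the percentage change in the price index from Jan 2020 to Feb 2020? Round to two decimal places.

Change = (167.9 − 141.4) / 141.4 × 100
       = 26.5 / 141.4 × 100 = 18.7412%

18.74%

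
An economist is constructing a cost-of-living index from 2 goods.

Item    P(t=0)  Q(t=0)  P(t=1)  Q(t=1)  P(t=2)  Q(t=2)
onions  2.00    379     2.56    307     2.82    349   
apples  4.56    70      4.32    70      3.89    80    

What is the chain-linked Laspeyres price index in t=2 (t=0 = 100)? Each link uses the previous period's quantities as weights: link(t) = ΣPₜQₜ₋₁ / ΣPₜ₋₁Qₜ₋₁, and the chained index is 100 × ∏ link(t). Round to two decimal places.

123.54

Link t=0→t=1:
ΣP(t=1)Q(t=0) = 2.56×379 + 4.32×70 = 970.24 + 302.4 = 1272.64
ΣP(t=0)Q(t=0) = 2.00×379 + 4.56×70 = 758 + 319.2 = 1077.2
link = 1272.64/1077.2 = 1.181433
Link t=1→t=2:
ΣP(t=2)Q(t=1) = 2.82×307 + 3.89×70 = 865.74 + 272.3 = 1138.04
ΣP(t=1)Q(t=1) = 2.56×307 + 4.32×70 = 785.92 + 302.4 = 1088.32
link = 1138.04/1088.32 = 1.045685
Chained index = 100 × 1.181433 × 1.045685 = 123.5407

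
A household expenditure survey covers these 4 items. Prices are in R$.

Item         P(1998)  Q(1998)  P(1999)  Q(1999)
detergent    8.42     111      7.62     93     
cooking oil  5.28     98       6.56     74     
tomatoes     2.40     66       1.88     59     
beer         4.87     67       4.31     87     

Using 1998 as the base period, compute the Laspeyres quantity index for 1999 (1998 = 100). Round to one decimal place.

Laspeyres quantity index uses base-period prices as weights.
ΣP(1998)·Q(1999) = 8.42×93 + 5.28×74 + 2.40×59 + 4.87×87 = 783.06 + 390.72 + 141.6 + 423.69 = 1739.07
ΣP(1998)·Q(1998) = 8.42×111 + 5.28×98 + 2.40×66 + 4.87×67 = 934.62 + 517.44 + 158.4 + 326.29 = 1936.75
Index = 1739.07 / 1936.75 × 100 = 89.7932

89.8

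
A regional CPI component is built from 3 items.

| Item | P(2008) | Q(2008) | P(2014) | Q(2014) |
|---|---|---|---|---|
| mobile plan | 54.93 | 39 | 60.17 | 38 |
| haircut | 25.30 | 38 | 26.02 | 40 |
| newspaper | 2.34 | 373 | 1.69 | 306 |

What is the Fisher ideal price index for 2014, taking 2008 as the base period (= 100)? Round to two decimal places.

100.24

Laspeyres component (base-period weights):
ΣP(2014)Q(2008) = 60.17×39 + 26.02×38 + 1.69×373 = 2346.63 + 988.76 + 630.37 = 3965.76
ΣP(2008)Q(2008) = 54.93×39 + 25.30×38 + 2.34×373 = 2142.27 + 961.4 + 872.82 = 3976.49
L = 3965.76 / 3976.49 × 100 = 99.7302
Paasche component (current-period weights):
ΣP(2014)Q(2014) = 60.17×38 + 26.02×40 + 1.69×306 = 2286.46 + 1040.8 + 517.14 = 3844.4
ΣP(2008)Q(2014) = 54.93×38 + 25.30×40 + 2.34×306 = 2087.34 + 1012 + 716.04 = 3815.38
P = 3844.4 / 3815.38 × 100 = 100.7606
Fisher = √(L × P) = √(99.7302 × 100.7606) = 100.2441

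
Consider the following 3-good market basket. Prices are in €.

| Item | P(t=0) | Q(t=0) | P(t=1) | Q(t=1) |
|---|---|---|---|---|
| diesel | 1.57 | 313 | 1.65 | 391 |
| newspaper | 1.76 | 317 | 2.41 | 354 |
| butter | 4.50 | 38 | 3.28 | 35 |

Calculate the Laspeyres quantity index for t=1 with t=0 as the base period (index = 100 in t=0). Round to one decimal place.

114.3

Laspeyres quantity index uses base-period prices as weights.
ΣP(t=0)·Q(t=1) = 1.57×391 + 1.76×354 + 4.50×35 = 613.87 + 623.04 + 157.5 = 1394.41
ΣP(t=0)·Q(t=0) = 1.57×313 + 1.76×317 + 4.50×38 = 491.41 + 557.92 + 171 = 1220.33
Index = 1394.41 / 1220.33 × 100 = 114.2650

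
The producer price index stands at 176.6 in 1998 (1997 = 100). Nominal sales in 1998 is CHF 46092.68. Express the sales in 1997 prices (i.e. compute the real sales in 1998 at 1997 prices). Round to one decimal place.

26100.0

Real = Nominal ÷ (Index/100) = 46092.68 ÷ (176.6/100)
     = 46092.68 ÷ 1.766 = 26100.0453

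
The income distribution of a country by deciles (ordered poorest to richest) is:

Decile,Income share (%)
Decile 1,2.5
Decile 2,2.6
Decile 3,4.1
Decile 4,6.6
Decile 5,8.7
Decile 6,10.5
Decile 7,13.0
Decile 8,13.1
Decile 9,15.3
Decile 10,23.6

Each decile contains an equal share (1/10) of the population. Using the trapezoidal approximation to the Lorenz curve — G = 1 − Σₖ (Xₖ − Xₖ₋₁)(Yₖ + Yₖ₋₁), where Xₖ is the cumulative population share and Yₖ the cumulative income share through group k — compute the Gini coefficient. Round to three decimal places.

Cumulative income shares Yₖ: 0.0250, 0.0510, 0.0920, 0.1580, 0.2450, 0.3500, 0.4800, 0.6110, 0.7640, 1.0000
Σ (Xₖ−Xₖ₋₁)(Yₖ+Yₖ₋₁) = (1/10)(0.0250+0.0000) + (1/10)(0.0510+0.0250) + (1/10)(0.0920+0.0510) + (1/10)(0.1580+0.0920) + (1/10)(0.2450+0.1580) + (1/10)(0.3500+0.2450) + (1/10)(0.4800+0.3500) + (1/10)(0.6110+0.4800) + (1/10)(0.7640+0.6110) + (1/10)(1.0000+0.7640)
  = 0.0025 + 0.0076 + 0.0143 + 0.0250 + 0.0403 + 0.0595 + 0.0830 + 0.1091 + 0.1375 + 0.1764 = 0.6552
G = 1 − 0.6552 = 0.3448

0.345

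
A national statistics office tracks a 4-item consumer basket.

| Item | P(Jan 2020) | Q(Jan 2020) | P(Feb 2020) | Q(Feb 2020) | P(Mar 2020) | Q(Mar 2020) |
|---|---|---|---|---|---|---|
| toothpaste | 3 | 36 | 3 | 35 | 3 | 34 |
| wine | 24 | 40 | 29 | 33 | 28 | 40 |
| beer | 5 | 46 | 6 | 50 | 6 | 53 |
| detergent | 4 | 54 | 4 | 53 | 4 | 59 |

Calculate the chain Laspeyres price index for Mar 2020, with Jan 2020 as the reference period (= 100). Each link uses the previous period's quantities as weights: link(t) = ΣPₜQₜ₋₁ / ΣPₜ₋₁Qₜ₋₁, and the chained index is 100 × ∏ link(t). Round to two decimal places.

113.81

Link Jan 2020→Feb 2020:
ΣP(Feb 2020)Q(Jan 2020) = 3×36 + 29×40 + 6×46 + 4×54 = 108 + 1160 + 276 + 216 = 1760
ΣP(Jan 2020)Q(Jan 2020) = 3×36 + 24×40 + 5×46 + 4×54 = 108 + 960 + 230 + 216 = 1514
link = 1760/1514 = 1.162483
Link Feb 2020→Mar 2020:
ΣP(Mar 2020)Q(Feb 2020) = 3×35 + 28×33 + 6×50 + 4×53 = 105 + 924 + 300 + 212 = 1541
ΣP(Feb 2020)Q(Feb 2020) = 3×35 + 29×33 + 6×50 + 4×53 = 105 + 957 + 300 + 212 = 1574
link = 1541/1574 = 0.979034
Chained index = 100 × 1.162483 × 0.979034 = 113.8111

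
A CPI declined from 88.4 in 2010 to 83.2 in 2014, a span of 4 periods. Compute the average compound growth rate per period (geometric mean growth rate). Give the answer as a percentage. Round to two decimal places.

-1.50%

Growth factor = (83.2/88.4)^(1/4) = (0.941176)^(1/4) = 0.984958
Growth rate = 0.984958 − 1 = -0.015042 = -1.5042%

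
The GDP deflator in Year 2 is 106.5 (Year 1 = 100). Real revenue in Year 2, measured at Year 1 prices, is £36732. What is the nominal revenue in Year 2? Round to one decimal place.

Nominal = Real × (Index/100) = 36732 × (106.5/100)
        = 36732 × 1.065 = 39119.5800

39119.6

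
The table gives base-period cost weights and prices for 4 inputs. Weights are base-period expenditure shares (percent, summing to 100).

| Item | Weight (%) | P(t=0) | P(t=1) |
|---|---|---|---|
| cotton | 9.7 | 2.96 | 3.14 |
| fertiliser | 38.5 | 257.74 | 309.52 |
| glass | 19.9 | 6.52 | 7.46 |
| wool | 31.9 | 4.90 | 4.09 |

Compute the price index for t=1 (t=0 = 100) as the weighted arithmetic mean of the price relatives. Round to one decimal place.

cotton: 9.7 × (3.14/2.96) = 9.7 × 1.060811 = 10.2899
fertiliser: 38.5 × (309.52/257.74) = 38.5 × 1.200900 = 46.2347
glass: 19.9 × (7.46/6.52) = 19.9 × 1.144172 = 22.7690
wool: 31.9 × (4.09/4.90) = 31.9 × 0.834694 = 26.6267
Index = Σ wᵢ·(p₁ᵢ/p₀ᵢ) = 10.2899 + 46.2347 + 22.7690 + 26.6267 = 105.9203

105.9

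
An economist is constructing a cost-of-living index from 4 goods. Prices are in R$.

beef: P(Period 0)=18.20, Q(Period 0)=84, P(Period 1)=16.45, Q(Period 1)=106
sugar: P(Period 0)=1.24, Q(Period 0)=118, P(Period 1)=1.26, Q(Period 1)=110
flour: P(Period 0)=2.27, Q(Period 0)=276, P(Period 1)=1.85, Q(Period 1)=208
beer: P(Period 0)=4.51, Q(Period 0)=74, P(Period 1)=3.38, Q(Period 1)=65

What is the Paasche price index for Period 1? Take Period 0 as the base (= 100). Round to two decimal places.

Paasche price index uses current-period quantities as weights.
ΣP(Period 1)·Q(Period 1) = 16.45×106 + 1.26×110 + 1.85×208 + 3.38×65 = 1743.7 + 138.6 + 384.8 + 219.7 = 2486.8
ΣP(Period 0)·Q(Period 1) = 18.20×106 + 1.24×110 + 2.27×208 + 4.51×65 = 1929.2 + 136.4 + 472.16 + 293.15 = 2830.91
Index = 2486.8 / 2830.91 × 100 = 87.8445

87.84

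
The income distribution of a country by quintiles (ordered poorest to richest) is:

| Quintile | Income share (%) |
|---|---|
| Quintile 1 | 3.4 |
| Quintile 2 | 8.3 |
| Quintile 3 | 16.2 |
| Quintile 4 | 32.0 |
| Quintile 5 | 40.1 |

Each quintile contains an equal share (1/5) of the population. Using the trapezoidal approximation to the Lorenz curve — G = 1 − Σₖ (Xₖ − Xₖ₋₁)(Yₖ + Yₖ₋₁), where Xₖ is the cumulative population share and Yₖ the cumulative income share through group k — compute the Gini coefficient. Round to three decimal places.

0.388

Cumulative income shares Yₖ: 0.0340, 0.1170, 0.2790, 0.5990, 1.0000
Σ (Xₖ−Xₖ₋₁)(Yₖ+Yₖ₋₁) = (1/5)(0.0340+0.0000) + (1/5)(0.1170+0.0340) + (1/5)(0.2790+0.1170) + (1/5)(0.5990+0.2790) + (1/5)(1.0000+0.5990)
  = 0.0068 + 0.0302 + 0.0792 + 0.1756 + 0.3198 = 0.6116
G = 1 − 0.6116 = 0.3884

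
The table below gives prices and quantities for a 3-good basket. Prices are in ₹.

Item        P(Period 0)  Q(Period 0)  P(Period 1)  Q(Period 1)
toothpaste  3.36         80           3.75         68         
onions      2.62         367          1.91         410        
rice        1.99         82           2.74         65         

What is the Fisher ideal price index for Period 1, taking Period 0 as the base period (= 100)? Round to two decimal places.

Laspeyres component (base-period weights):
ΣP(Period 1)Q(Period 0) = 3.75×80 + 1.91×367 + 2.74×82 = 300 + 700.97 + 224.68 = 1225.65
ΣP(Period 0)Q(Period 0) = 3.36×80 + 2.62×367 + 1.99×82 = 268.8 + 961.54 + 163.18 = 1393.52
L = 1225.65 / 1393.52 × 100 = 87.9535
Paasche component (current-period weights):
ΣP(Period 1)Q(Period 1) = 3.75×68 + 1.91×410 + 2.74×65 = 255 + 783.1 + 178.1 = 1216.2
ΣP(Period 0)Q(Period 1) = 3.36×68 + 2.62×410 + 1.99×65 = 228.48 + 1074.2 + 129.35 = 1432.03
P = 1216.2 / 1432.03 × 100 = 84.9284
Fisher = √(L × P) = √(87.9535 × 84.9284) = 86.4277

86.43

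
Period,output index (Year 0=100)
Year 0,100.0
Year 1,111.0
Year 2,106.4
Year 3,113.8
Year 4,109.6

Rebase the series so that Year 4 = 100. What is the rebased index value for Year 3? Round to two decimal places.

103.83

Rebased(Year 3) = 113.8 / 109.6 × 100 = 103.8321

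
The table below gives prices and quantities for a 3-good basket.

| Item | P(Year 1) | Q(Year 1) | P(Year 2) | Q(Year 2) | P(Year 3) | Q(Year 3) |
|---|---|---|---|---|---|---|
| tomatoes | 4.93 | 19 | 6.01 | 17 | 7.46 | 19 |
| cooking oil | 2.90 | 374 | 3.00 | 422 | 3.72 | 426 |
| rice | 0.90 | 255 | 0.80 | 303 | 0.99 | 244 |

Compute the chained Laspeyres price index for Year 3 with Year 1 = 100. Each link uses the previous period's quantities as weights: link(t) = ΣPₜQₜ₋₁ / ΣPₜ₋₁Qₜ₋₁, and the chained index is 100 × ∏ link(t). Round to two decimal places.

126.83

Link Year 1→Year 2:
ΣP(Year 2)Q(Year 1) = 6.01×19 + 3.00×374 + 0.80×255 = 114.19 + 1122 + 204 = 1440.19
ΣP(Year 1)Q(Year 1) = 4.93×19 + 2.90×374 + 0.90×255 = 93.67 + 1084.6 + 229.5 = 1407.77
link = 1440.19/1407.77 = 1.023029
Link Year 2→Year 3:
ΣP(Year 3)Q(Year 2) = 7.46×17 + 3.72×422 + 0.99×303 = 126.82 + 1569.84 + 299.97 = 1996.63
ΣP(Year 2)Q(Year 2) = 6.01×17 + 3.00×422 + 0.80×303 = 102.17 + 1266 + 242.4 = 1610.57
link = 1996.63/1610.57 = 1.239704
Chained index = 100 × 1.023029 × 1.239704 = 126.8254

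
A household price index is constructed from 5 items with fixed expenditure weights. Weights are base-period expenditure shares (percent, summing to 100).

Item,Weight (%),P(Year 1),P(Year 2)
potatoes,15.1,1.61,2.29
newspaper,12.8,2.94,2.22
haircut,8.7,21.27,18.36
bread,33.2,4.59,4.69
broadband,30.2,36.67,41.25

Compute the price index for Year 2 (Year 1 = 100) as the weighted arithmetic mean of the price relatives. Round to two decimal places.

potatoes: 15.1 × (2.29/1.61) = 15.1 × 1.422360 = 21.4776
newspaper: 12.8 × (2.22/2.94) = 12.8 × 0.755102 = 9.6653
haircut: 8.7 × (18.36/21.27) = 8.7 × 0.863188 = 7.5097
bread: 33.2 × (4.69/4.59) = 33.2 × 1.021786 = 33.9233
broadband: 30.2 × (41.25/36.67) = 30.2 × 1.124898 = 33.9719
Index = Σ wᵢ·(p₁ᵢ/p₀ᵢ) = 21.4776 + 9.6653 + 7.5097 + 33.9233 + 33.9719 = 106.5479

106.55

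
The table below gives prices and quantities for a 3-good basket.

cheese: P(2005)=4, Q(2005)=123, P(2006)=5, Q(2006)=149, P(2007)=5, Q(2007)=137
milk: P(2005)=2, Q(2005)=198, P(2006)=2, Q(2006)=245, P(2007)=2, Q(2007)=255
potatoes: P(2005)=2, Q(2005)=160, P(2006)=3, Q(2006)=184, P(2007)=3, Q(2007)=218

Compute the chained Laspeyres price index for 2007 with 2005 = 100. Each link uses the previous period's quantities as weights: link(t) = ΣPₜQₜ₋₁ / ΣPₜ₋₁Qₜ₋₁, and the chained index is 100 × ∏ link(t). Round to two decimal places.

Link 2005→2006:
ΣP(2006)Q(2005) = 5×123 + 2×198 + 3×160 = 615 + 396 + 480 = 1491
ΣP(2005)Q(2005) = 4×123 + 2×198 + 2×160 = 492 + 396 + 320 = 1208
link = 1491/1208 = 1.234272
Link 2006→2007:
ΣP(2007)Q(2006) = 5×149 + 2×245 + 3×184 = 745 + 490 + 552 = 1787
ΣP(2006)Q(2006) = 5×149 + 2×245 + 3×184 = 745 + 490 + 552 = 1787
link = 1787/1787 = 1.000000
Chained index = 100 × 1.234272 × 1.000000 = 123.4272

123.43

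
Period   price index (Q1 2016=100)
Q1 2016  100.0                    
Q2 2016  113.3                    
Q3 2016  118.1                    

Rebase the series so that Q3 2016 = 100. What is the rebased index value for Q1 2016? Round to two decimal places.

84.67

Rebased(Q1 2016) = 100.0 / 118.1 × 100 = 84.6740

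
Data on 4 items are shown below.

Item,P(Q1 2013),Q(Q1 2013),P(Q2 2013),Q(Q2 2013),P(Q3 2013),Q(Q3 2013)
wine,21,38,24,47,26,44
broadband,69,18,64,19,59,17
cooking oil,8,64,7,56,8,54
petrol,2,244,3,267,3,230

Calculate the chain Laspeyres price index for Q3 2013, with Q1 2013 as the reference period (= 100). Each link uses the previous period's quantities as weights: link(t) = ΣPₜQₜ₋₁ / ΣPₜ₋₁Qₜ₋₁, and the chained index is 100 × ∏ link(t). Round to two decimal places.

108.37

Link Q1 2013→Q2 2013:
ΣP(Q2 2013)Q(Q1 2013) = 24×38 + 64×18 + 7×64 + 3×244 = 912 + 1152 + 448 + 732 = 3244
ΣP(Q1 2013)Q(Q1 2013) = 21×38 + 69×18 + 8×64 + 2×244 = 798 + 1242 + 512 + 488 = 3040
link = 3244/3040 = 1.067105
Link Q2 2013→Q3 2013:
ΣP(Q3 2013)Q(Q2 2013) = 26×47 + 59×19 + 8×56 + 3×267 = 1222 + 1121 + 448 + 801 = 3592
ΣP(Q2 2013)Q(Q2 2013) = 24×47 + 64×19 + 7×56 + 3×267 = 1128 + 1216 + 392 + 801 = 3537
link = 3592/3537 = 1.015550
Chained index = 100 × 1.067105 × 1.015550 = 108.3699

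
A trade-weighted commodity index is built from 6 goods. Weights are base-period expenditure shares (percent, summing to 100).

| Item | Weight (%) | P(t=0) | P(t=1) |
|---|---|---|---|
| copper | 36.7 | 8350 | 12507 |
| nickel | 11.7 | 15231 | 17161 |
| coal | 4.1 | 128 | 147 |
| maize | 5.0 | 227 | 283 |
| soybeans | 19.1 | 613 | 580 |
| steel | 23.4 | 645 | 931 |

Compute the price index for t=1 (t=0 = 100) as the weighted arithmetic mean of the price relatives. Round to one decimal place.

130.9

copper: 36.7 × (12507/8350) = 36.7 × 1.497844 = 54.9709
nickel: 11.7 × (17161/15231) = 11.7 × 1.126715 = 13.1826
coal: 4.1 × (147/128) = 4.1 × 1.148438 = 4.7086
maize: 5.0 × (283/227) = 5.0 × 1.246696 = 6.2335
soybeans: 19.1 × (580/613) = 19.1 × 0.946166 = 18.0718
steel: 23.4 × (931/645) = 23.4 × 1.443411 = 33.7758
Index = Σ wᵢ·(p₁ᵢ/p₀ᵢ) = 54.9709 + 13.1826 + 4.7086 + 6.2335 + 18.0718 + 33.7758 = 130.9431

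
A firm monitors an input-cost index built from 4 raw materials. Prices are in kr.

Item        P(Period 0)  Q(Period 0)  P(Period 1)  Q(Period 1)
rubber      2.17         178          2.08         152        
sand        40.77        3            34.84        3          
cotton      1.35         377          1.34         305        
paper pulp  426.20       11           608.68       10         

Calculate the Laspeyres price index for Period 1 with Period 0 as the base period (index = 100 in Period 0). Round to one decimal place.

134.5

Laspeyres price index uses base-period quantities as weights.
ΣP(Period 1)·Q(Period 0) = 2.08×178 + 34.84×3 + 1.34×377 + 608.68×11 = 370.24 + 104.52 + 505.18 + 6695.48 = 7675.42
ΣP(Period 0)·Q(Period 0) = 2.17×178 + 40.77×3 + 1.35×377 + 426.20×11 = 386.26 + 122.31 + 508.95 + 4688.2 = 5705.72
Index = 7675.42 / 5705.72 × 100 = 134.5215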